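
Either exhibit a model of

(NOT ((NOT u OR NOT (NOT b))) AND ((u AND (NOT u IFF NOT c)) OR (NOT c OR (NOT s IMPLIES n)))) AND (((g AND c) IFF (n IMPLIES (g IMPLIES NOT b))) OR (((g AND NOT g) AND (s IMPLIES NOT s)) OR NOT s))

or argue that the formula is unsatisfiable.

c: False, b: False, s: False, n: True, g: True, u: True

  NOT ((NOT u OR NOT (NOT b))) AND ((u AND (NOT u IFF NOT c)) OR (NOT c OR (NOT s IMPLIES n))) = True
    NOT ((NOT u OR NOT (NOT b))) = True
      NOT u OR NOT (NOT b) = False
        NOT u = False
        NOT (NOT b) = False
          NOT b = True
    (u AND (NOT u IFF NOT c)) OR (NOT c OR (NOT s IMPLIES n)) = True
      u AND (NOT u IFF NOT c) = False
        NOT u IFF NOT c = False
          NOT u = False
          NOT c = True
      NOT c OR (NOT s IMPLIES n) = True
        NOT c = True
        NOT s IMPLIES n = True
          NOT s = True
  ((g AND c) IFF (n IMPLIES (g IMPLIES NOT b))) OR (((g AND NOT g) AND (s IMPLIES NOT s)) OR NOT s) = True
    (g AND c) IFF (n IMPLIES (g IMPLIES NOT b)) = False
      g AND c = False
      n IMPLIES (g IMPLIES NOT b) = True
        g IMPLIES NOT b = True
          NOT b = True
    ((g AND NOT g) AND (s IMPLIES NOT s)) OR NOT s = True
      (g AND NOT g) AND (s IMPLIES NOT s) = False
        g AND NOT g = False
          NOT g = False
        s IMPLIES NOT s = True
          NOT s = True
      NOT s = True
Both conjuncts True, so the formula holds.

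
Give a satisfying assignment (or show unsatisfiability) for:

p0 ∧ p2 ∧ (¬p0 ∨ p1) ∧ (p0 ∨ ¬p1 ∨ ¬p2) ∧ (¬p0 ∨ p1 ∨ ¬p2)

p0 = True; p1 = True; p2 = True

Unit clause (p0) forces p0 = True.
Unit clause (p2) forces p2 = True.
In (¬p0 ∨ p1) only p1 is left, so p1 = True.
Check each clause:
  (p0): p0 holds.
  (p2): p2 holds.
  (¬p0 ∨ p1): p1 holds.
  (p0 ∨ ¬p1 ∨ ¬p2): p0 holds.
  (¬p0 ∨ p1 ∨ ¬p2): p1 holds.
All clauses satisfied.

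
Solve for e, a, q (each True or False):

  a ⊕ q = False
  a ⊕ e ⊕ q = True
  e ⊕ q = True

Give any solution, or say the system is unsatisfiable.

e: True; a: False; q: False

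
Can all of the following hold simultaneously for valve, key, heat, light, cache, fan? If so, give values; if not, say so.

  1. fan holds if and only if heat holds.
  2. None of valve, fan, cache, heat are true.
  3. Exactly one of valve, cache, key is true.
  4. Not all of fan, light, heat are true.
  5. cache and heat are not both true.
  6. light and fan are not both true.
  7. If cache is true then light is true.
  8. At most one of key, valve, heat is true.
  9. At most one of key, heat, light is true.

valve=F; key=T; heat=F; light=F; cache=F; fan=F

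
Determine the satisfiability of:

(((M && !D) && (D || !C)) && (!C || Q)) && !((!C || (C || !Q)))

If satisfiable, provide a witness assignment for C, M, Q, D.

Unsatisfiable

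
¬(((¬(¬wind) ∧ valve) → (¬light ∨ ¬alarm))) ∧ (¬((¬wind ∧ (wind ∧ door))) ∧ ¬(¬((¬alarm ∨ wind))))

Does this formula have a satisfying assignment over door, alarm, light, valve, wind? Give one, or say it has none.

door = True, alarm = True, light = True, valve = True, wind = True

  ¬(((¬(¬wind) ∧ valve) → (¬light ∨ ¬alarm))) = True
    (¬(¬wind) ∧ valve) → (¬light ∨ ¬alarm) = False
      ¬(¬wind) ∧ valve = True
        ¬(¬wind) = True
          ¬wind = False
      ¬light ∨ ¬alarm = False
        ¬light = False
        ¬alarm = False
  ¬((¬wind ∧ (wind ∧ door))) ∧ ¬(¬((¬alarm ∨ wind))) = True
    ¬((¬wind ∧ (wind ∧ door))) = True
      ¬wind ∧ (wind ∧ door) = False
        ¬wind = False
        wind ∧ door = True
    ¬(¬((¬alarm ∨ wind))) = True
      ¬((¬alarm ∨ wind)) = False
        ¬alarm ∨ wind = True
          ¬alarm = False
Both conjuncts True, so the formula holds.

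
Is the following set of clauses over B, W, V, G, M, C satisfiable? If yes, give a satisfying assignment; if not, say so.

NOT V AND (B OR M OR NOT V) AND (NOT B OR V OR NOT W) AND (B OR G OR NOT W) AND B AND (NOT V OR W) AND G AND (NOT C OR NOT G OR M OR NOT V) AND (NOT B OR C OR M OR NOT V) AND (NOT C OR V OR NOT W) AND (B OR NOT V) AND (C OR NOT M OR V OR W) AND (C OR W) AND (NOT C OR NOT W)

Unit clause (NOT V) forces V = False.
Unit clause (B) forces B = True.
Unit clause (G) forces G = True.
In (NOT B OR V OR NOT W) only NOT W is left, so W = False.
In (C OR W) only C is left, so C = True.
Set M = False.
All clauses satisfied.

B: True, W: False, V: False, G: True, M: False, C: True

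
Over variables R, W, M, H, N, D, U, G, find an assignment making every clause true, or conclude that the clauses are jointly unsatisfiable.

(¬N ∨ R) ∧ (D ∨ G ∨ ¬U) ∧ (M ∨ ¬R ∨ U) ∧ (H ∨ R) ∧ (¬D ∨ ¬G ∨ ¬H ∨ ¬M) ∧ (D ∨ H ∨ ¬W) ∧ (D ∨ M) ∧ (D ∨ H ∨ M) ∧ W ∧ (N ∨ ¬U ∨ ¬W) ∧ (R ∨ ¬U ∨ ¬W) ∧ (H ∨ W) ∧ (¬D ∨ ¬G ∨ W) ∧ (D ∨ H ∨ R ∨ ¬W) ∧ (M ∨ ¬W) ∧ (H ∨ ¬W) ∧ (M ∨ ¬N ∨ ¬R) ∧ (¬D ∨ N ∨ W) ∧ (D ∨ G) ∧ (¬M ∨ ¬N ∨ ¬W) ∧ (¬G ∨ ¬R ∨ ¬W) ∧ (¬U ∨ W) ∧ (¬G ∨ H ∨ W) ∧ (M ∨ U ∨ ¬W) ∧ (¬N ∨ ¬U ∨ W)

R=T, W=T, M=T, H=T, N=F, D=T, U=F, G=F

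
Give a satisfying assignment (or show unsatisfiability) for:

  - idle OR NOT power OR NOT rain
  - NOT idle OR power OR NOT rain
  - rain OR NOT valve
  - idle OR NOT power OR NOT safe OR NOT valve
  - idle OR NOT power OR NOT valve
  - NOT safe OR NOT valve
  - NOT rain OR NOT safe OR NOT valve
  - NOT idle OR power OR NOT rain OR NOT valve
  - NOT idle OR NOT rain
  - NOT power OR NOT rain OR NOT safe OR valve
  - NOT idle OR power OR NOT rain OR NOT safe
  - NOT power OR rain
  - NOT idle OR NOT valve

Try power = True:
  (NOT power OR rain) forces rain = True.
  (idle OR NOT power OR NOT rain) forces idle = True.
  clause (NOT idle OR NOT rain) is falsified — backtrack.
So power = False.
Set valve = False.
Set idle = True.
  then (NOT idle OR power OR NOT rain) forces rain = False.
Set safe = False.
All clauses satisfied.

power: False, valve: False, idle: True, safe: False, rain: False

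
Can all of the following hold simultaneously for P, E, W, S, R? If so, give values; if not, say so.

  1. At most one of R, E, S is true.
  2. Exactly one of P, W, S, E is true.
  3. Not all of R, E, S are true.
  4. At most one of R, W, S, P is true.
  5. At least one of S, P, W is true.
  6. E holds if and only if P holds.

P = False, E = False, W = False, S = True, R = False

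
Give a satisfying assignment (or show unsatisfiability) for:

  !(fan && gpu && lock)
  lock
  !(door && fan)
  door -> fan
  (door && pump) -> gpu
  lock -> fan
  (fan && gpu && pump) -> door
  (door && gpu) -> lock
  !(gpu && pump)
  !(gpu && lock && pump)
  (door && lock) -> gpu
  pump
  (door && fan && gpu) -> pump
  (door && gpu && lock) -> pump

fan = True, gpu = False, lock = True, door = False, pump = True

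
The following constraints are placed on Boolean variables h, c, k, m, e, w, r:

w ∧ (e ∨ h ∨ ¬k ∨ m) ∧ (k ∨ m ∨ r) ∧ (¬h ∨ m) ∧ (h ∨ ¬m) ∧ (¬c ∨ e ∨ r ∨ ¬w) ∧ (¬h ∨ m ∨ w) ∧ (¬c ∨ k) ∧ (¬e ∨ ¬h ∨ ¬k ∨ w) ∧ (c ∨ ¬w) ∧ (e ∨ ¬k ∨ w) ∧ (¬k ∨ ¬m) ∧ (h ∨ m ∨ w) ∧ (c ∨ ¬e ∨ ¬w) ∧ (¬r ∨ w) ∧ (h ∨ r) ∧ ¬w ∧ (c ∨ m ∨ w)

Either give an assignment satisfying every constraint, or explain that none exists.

Case w = True:
  Clause (¬w) is falsified — contradiction.
Case w = False:
  Clause (w) is falsified — contradiction.
Both cases fail, so the formula is unsatisfiable.

The formula is unsatisfiable.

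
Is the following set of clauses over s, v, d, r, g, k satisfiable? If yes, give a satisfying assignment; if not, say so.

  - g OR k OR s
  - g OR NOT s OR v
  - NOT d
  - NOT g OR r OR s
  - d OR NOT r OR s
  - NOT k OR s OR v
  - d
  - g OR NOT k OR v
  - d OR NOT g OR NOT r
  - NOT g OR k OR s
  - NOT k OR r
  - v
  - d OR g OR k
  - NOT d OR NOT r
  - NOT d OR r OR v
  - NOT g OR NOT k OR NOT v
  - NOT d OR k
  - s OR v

UNSATISFIABLE

Case d = True:
  Clause (NOT d) is falsified — contradiction.
Case d = False:
  Clause (d) is falsified — contradiction.
Both cases fail, so the formula is unsatisfiable.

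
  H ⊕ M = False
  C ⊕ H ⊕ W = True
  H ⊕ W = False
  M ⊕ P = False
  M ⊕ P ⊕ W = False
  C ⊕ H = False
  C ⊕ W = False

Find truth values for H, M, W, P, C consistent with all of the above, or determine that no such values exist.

No satisfying assignment exists.

Adding constraints 2, 4, 5, 6 mod 2: every variable appears an even number of times on the left, so the left side is 0.
But the right sides sum to 1 (mod 2). 0 ≠ 1 — the system is inconsistent.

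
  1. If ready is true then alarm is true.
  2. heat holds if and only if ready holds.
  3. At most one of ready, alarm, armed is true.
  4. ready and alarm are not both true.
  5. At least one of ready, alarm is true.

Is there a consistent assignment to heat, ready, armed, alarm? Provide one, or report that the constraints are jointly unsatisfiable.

heat=F, ready=F, armed=F, alarm=T

  (1) ready=F ⇒ alarm: vacuous ✓
  (2) heat=F, ready=F — same ✓
  (3) {ready, alarm, armed}: 1 true — at most one ✓
  (4) ready=F, alarm=T — not both ✓
  (5) {ready, alarm}: 1 true — at least one ✓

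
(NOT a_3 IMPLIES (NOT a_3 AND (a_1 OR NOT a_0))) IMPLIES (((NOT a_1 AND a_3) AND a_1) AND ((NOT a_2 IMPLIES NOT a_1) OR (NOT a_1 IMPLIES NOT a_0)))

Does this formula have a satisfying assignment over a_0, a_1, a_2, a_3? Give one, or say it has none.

a_0: True, a_1: False, a_2: True, a_3: False

  (NOT a_3 IMPLIES (NOT a_3 AND (a_1 OR NOT a_0))) IMPLIES (((NOT a_1 AND a_3) AND a_1) AND ((NOT a_2 IMPLIES NOT a_1) OR (NOT a_1 IMPLIES NOT a_0))) = True
    NOT a_3 IMPLIES (NOT a_3 AND (a_1 OR NOT a_0)) = False
      NOT a_3 = True
      NOT a_3 AND (a_1 OR NOT a_0) = False
        NOT a_3 = True
        a_1 OR NOT a_0 = False
          NOT a_0 = False
    ((NOT a_1 AND a_3) AND a_1) AND ((NOT a_2 IMPLIES NOT a_1) OR (NOT a_1 IMPLIES NOT a_0)) = False
      (NOT a_1 AND a_3) AND a_1 = False
        NOT a_1 AND a_3 = False
          NOT a_1 = True
      (NOT a_2 IMPLIES NOT a_1) OR (NOT a_1 IMPLIES NOT a_0) = True
        NOT a_2 IMPLIES NOT a_1 = True
          NOT a_2 = False
          NOT a_1 = True
        NOT a_1 IMPLIES NOT a_0 = False
          NOT a_1 = True
          NOT a_0 = False
The formula evaluates to True.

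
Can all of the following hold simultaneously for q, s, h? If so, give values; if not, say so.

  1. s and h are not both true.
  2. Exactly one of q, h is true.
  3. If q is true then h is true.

q = False, s = False, h = True

  (1) s=F, h=T — not both ✓
  (2) {q, h}: 1 true — exactly one ✓
  (3) q=F ⇒ h: vacuous ✓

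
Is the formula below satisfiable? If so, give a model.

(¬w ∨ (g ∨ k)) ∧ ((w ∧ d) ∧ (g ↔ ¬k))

k = True, d = True, w = True, g = False

  ¬w ∨ (g ∨ k) = True
    ¬w = False
    g ∨ k = True
  (w ∧ d) ∧ (g ↔ ¬k) = True
    w ∧ d = True
    g ↔ ¬k = True
      ¬k = False
Both conjuncts True, so the formula holds.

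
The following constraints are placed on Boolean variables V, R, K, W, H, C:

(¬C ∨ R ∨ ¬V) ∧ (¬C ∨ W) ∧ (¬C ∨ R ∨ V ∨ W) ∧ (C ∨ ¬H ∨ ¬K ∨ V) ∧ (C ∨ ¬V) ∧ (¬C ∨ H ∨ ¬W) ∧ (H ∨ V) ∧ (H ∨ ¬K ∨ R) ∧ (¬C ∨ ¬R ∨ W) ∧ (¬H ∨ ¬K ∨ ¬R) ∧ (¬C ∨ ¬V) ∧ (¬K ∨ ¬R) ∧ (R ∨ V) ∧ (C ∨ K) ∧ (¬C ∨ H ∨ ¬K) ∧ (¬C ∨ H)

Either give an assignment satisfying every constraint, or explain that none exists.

V = False, R = True, K = False, W = True, H = True, C = True

Try V = True:
  (C ∨ ¬V) forces C = True.
  clause (¬C ∨ ¬V) is falsified — backtrack.
So V = False.
  then (H ∨ V) forces H = True.
  then (R ∨ V) forces R = True.
  then (¬H ∨ ¬K ∨ ¬R) forces K = False.
  then (C ∨ K) forces C = True.
  then (¬C ∨ W) forces W = True.
All clauses satisfied.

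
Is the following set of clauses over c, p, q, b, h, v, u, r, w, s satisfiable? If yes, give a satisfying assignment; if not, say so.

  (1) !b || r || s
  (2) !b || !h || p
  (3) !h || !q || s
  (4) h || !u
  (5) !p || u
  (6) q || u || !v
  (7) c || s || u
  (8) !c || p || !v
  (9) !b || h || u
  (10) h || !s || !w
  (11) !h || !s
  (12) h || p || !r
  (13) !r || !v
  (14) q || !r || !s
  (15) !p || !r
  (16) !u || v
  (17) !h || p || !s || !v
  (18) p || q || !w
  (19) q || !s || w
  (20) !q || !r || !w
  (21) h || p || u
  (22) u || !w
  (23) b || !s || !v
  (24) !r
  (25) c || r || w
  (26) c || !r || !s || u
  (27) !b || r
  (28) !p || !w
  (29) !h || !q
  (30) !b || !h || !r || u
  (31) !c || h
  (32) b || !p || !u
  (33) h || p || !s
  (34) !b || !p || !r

c=T; p=F; q=F; b=F; h=T; v=F; u=F; r=F; w=F; s=F

Unit clause (!r) forces r = False.
In (!b || r) only !b is left, so b = False.
Set c = True.
  then (!c || h) forces h = True.
  then (!h || !s) forces s = False.
  then (!h || !q) forces q = False.
Try p = True:
  (!p || u) forces u = True.
  clause (b || !p || !u) is falsified — backtrack.
So p = False.
  then (!c || p || !v) forces v = False.
  then (!u || v) forces u = False.
  then (p || q || !w) forces w = False.
All clauses satisfied.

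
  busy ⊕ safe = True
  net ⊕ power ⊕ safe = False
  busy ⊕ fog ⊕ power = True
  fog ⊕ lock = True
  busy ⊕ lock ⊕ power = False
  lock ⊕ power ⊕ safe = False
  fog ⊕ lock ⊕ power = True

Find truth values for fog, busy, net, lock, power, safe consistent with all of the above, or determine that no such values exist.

Adding constraints 1, 3, 4, 6 mod 2: every variable appears an even number of times on the left, so the left side is 0.
But the right sides sum to 1 (mod 2). 0 ≠ 1 — the system is inconsistent.

Unsatisfiable — no assignment works.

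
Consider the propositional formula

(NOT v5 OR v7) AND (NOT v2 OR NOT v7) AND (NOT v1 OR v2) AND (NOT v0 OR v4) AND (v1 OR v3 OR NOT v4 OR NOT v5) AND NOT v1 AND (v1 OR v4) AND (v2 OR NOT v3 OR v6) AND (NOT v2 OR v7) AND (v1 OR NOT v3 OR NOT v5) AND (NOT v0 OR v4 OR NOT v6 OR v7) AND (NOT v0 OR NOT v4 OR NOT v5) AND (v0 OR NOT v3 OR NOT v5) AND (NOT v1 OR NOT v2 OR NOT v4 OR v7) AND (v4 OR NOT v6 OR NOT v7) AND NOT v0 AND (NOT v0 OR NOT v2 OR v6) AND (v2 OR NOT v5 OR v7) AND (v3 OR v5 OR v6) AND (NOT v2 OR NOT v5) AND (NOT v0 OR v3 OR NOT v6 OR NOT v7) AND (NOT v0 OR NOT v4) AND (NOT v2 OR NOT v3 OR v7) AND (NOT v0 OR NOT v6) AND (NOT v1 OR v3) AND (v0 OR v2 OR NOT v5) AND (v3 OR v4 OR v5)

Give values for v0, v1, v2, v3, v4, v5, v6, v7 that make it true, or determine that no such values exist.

Unit clause (NOT v1) forces v1 = False.
In (v1 OR v4) only v4 is left, so v4 = True.
Unit clause (NOT v0) forces v0 = False.
Try v2 = True:
  (NOT v2 OR NOT v7) forces v7 = False.
  clause (NOT v2 OR v7) is falsified — backtrack.
So v2 = False.
  then (v0 OR v2 OR NOT v5) forces v5 = False.
Set v3 = True.
  then (v2 OR NOT v3 OR v6) forces v6 = True.
Set v7 = False.
All clauses satisfied.

v0 = False; v1 = False; v2 = False; v3 = True; v4 = True; v5 = False; v6 = True; v7 = False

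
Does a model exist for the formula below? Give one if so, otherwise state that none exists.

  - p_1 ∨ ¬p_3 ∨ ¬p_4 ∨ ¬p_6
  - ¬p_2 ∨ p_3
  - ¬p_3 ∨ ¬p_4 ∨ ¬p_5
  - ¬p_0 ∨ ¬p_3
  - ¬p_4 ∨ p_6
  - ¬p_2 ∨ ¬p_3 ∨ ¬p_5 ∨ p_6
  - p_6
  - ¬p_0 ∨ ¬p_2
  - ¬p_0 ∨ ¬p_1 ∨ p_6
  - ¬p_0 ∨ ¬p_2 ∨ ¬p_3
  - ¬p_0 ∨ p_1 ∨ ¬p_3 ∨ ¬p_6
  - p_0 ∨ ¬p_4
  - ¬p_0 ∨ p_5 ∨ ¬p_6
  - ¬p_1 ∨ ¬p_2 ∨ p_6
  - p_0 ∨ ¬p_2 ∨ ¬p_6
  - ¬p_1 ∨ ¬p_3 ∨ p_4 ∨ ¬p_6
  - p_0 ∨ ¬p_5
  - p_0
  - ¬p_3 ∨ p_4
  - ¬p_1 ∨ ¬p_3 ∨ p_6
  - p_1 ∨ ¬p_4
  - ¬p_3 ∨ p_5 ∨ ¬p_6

p_0=T; p_1=T; p_2=F; p_3=F; p_4=T; p_5=T; p_6=T

Unit clause (p_6) forces p_6 = True.
Unit clause (p_0) forces p_0 = True.
In (¬p_0 ∨ ¬p_3) only ¬p_3 is left, so p_3 = False.
In (¬p_0 ∨ ¬p_2) only ¬p_2 is left, so p_2 = False.
In (¬p_0 ∨ p_5 ∨ ¬p_6) only p_5 is left, so p_5 = True.
Set p_1 = True.
Set p_4 = True.
All clauses satisfied.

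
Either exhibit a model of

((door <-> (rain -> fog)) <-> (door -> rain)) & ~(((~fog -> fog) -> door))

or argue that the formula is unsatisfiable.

Unsatisfiable — no assignment works.

Case fog = True: the formula simplifies to (door <-> (door -> rain)) & ~door.
  door = True: the conjunct ~door is False.
  door = False: the conjunct door <-> (door -> rain) becomes False <-> (False -> rain) = False.
Case fog = False: the conjunct ~(((~fog -> fog) -> door)) becomes ~((False -> door)) = False.
Both cases fail — unsatisfiable.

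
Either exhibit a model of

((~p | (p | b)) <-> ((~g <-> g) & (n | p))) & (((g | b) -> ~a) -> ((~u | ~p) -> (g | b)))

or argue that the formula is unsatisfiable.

The conjunct (~p | (p | b)) <-> ((~g <-> g) & (n | p)) is unsatisfiable on its own:
  p = True: simplifies to ~g <-> g.
    g = True: this becomes ~True <-> True = False.
    g = False: this becomes ~False <-> False = False.
  p = False: simplifies to (~g <-> g) & n.
    g = True: the conjunct ~g <-> g becomes ~True <-> True = False.
    g = False: the conjunct ~g <-> g becomes ~False <-> False = False.
So the whole conjunction is unsatisfiable.

Unsatisfiable — no assignment works.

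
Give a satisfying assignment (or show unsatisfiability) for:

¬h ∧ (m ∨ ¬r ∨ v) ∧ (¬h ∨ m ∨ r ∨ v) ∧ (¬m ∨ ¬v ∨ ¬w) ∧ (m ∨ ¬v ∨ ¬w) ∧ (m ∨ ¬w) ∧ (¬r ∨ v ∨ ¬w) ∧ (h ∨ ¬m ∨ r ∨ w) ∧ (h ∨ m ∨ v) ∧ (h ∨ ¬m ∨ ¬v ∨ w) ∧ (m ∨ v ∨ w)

Unit clause (¬h) forces h = False.
Set m = True.
Set r = True.
Try w = True:
  (¬m ∨ ¬v ∨ ¬w) forces v = False.
  clause (¬r ∨ v ∨ ¬w) is falsified — backtrack.
So w = False.
  then (h ∨ ¬m ∨ ¬v ∨ w) forces v = False.
All clauses satisfied.

h = False, m = True, r = True, w = False, v = False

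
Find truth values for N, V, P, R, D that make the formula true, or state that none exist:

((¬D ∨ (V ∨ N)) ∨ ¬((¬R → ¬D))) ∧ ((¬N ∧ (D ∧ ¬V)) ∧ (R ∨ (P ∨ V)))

N = False, V = False, P = True, R = False, D = True

  (¬D ∨ (V ∨ N)) ∨ ¬((¬R → ¬D)) = True
    ¬D ∨ (V ∨ N) = False
      ¬D = False
      V ∨ N = False
    ¬((¬R → ¬D)) = True
      ¬R → ¬D = False
        ¬R = True
        ¬D = False
  (¬N ∧ (D ∧ ¬V)) ∧ (R ∨ (P ∨ V)) = True
    ¬N ∧ (D ∧ ¬V) = True
      ¬N = True
      D ∧ ¬V = True
        ¬V = True
    R ∨ (P ∨ V) = True
      P ∨ V = True
Both conjuncts True, so the formula holds.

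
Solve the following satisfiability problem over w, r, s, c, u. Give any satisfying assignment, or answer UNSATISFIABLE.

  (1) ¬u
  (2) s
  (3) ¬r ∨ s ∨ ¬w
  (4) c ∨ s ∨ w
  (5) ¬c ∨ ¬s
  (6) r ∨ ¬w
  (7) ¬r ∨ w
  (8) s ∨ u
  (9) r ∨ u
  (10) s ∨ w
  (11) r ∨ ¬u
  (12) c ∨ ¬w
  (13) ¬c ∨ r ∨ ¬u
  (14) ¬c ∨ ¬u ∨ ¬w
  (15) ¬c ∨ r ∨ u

Case s = True:
  (¬u) forces u = False.
  (¬c ∨ ¬s) forces c = False.
  (r ∨ u) forces r = True.
  (¬r ∨ w) forces w = True.
  Clause (c ∨ ¬w) is falsified — contradiction.
Case s = False:
  Clause (s) is falsified — contradiction.
Both cases fail, so the formula is unsatisfiable.

Unsatisfiable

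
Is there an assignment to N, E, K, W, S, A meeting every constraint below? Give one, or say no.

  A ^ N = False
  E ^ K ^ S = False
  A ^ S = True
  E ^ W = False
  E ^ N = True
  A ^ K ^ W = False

No satisfying assignment exists.

Adding constraints 2, 3, 4, 6 mod 2: every variable appears an even number of times on the left, so the left side is 0.
But the right sides sum to 1 (mod 2). 0 ≠ 1 — the system is inconsistent.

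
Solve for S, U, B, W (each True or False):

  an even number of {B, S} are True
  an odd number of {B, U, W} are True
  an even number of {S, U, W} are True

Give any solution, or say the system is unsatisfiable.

Adding constraints 1, 2, 3 mod 2: every variable appears an even number of times on the left, so the left side is 0.
But the right sides sum to 1 (mod 2). 0 ≠ 1 — the system is inconsistent.

No satisfying assignment exists.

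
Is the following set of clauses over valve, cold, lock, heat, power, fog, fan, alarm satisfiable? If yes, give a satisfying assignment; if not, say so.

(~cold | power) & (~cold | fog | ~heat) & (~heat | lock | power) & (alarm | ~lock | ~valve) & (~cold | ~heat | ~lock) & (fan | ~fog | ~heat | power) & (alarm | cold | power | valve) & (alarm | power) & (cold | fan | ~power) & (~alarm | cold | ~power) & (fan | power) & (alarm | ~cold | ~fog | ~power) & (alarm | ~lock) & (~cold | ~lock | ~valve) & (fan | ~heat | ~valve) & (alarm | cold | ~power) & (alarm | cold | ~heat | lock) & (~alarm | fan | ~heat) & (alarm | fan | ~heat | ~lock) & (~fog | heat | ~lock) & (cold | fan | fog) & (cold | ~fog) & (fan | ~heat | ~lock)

Set valve = False.
Set cold = True.
  then (~cold | power) forces power = True.
Set lock = False.
Set heat = False.
Set fog = True.
  then (alarm | ~cold | ~fog | ~power) forces alarm = True.
Set fan = False.
All clauses satisfied.

valve = False, cold = True, lock = False, heat = False, power = True, fog = True, fan = False, alarm = True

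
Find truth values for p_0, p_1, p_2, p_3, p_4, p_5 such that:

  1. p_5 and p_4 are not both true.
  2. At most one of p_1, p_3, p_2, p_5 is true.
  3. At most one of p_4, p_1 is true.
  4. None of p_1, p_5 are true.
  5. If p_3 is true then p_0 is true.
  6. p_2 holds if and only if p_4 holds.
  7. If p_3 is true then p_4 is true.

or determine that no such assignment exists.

p_0=F, p_1=F, p_2=F, p_3=F, p_4=F, p_5=F

  (1) p_5=F, p_4=F — not both ✓
  (2) {p_1, p_3, p_2, p_5}: 0 true — at most one ✓
  (3) {p_4, p_1}: 0 true — at most one ✓
  (4) {p_1, p_5}: 0 true — none ✓
  (5) p_3=F ⇒ p_0: vacuous ✓
  (6) p_2=F, p_4=F — same ✓
  (7) p_3=F ⇒ p_4: vacuous ✓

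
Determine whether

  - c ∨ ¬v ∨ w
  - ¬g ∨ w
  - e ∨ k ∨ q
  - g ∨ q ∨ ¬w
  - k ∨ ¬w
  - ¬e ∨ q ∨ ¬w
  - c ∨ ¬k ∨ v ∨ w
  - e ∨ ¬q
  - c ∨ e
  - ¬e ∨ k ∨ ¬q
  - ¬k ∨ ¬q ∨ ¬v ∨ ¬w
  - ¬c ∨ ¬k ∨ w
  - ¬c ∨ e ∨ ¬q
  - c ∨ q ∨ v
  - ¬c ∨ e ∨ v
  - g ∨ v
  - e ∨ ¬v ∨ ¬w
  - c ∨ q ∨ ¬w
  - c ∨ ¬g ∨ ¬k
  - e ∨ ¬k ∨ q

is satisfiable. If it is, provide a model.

Set c = True.
Set w = False.
  then (¬g ∨ w) forces g = False.
  then (¬c ∨ ¬k ∨ w) forces k = False.
  then (g ∨ v) forces v = True.
Try e = False:
  (e ∨ k ∨ q) forces q = True.
  clause (e ∨ ¬q) is falsified — backtrack.
So e = True.
  then (¬e ∨ k ∨ ¬q) forces q = False.
All clauses satisfied.

c: True; w: False; e: True; k: False; g: False; q: False; v: True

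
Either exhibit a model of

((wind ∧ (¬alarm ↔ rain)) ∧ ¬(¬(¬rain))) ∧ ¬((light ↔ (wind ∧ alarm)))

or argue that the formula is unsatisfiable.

wind = True, light = False, rain = False, alarm = True

  (wind ∧ (¬alarm ↔ rain)) ∧ ¬(¬(¬rain)) = True
    wind ∧ (¬alarm ↔ rain) = True
      ¬alarm ↔ rain = True
        ¬alarm = False
    ¬(¬(¬rain)) = True
      ¬(¬rain) = False
        ¬rain = True
  ¬((light ↔ (wind ∧ alarm))) = True
    light ↔ (wind ∧ alarm) = False
      wind ∧ alarm = True
Both conjuncts True, so the formula holds.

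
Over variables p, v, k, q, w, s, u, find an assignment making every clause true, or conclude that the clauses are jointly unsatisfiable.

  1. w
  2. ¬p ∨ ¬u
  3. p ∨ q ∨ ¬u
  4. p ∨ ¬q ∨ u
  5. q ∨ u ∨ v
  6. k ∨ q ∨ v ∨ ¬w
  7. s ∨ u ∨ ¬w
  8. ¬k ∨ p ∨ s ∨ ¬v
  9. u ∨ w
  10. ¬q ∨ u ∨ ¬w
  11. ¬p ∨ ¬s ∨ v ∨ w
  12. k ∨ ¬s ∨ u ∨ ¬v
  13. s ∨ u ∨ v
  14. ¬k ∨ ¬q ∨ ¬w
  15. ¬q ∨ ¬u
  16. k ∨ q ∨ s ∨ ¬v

p = True, v = True, k = True, q = False, w = True, s = True, u = False

Unit clause (w) forces w = True.
Set p = True.
  then (¬p ∨ ¬u) forces u = False.
  then (s ∨ u ∨ ¬w) forces s = True.
  then (¬q ∨ u ∨ ¬w) forces q = False.
  then (q ∨ u ∨ v) forces v = True.
  then (k ∨ ¬s ∨ u ∨ ¬v) forces k = True.
All clauses satisfied.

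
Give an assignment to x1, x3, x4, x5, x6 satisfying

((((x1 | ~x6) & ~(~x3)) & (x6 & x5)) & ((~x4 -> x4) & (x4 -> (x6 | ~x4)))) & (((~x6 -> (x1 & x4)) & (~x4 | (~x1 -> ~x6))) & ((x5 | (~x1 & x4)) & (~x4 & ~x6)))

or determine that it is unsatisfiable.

UNSATISFIABLE

Case x4 = True: the conjunct ~x4 is False.
Case x4 = False: the conjunct ~x4 -> x4 becomes ~False -> False = False.
Both cases fail — unsatisfiable.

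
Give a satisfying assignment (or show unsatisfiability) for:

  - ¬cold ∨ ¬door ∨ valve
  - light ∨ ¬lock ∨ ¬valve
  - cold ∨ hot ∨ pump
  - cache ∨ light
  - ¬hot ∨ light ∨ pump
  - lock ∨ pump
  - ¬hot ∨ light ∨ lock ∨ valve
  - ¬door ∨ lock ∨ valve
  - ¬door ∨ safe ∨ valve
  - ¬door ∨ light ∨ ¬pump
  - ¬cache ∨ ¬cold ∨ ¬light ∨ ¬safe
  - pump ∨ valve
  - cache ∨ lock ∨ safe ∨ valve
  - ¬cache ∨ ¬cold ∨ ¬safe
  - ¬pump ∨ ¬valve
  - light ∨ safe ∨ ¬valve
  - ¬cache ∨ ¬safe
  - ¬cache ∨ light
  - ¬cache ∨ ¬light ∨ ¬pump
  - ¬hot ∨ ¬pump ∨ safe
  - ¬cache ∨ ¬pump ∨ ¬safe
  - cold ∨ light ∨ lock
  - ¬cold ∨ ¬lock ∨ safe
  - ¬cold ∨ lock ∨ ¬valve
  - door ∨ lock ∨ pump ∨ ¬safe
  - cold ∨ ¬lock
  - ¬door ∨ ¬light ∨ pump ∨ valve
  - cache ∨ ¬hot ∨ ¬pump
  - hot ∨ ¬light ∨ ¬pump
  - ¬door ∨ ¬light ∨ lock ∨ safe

light = True, pump = False, hot = True, door = False, lock = True, safe = True, cold = True, cache = False, valve = True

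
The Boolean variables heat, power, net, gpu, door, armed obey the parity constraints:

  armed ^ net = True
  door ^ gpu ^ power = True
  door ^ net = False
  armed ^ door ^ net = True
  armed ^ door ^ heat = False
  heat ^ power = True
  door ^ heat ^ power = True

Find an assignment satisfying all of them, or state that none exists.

heat=T; power=F; net=F; gpu=T; door=F; armed=T

armed ^ net = T ^ F = True ✓
door ^ gpu ^ power = F ^ T ^ F = True ✓
door ^ net = F ^ F = False ✓
armed ^ door ^ net = T ^ F ^ F = True ✓
armed ^ door ^ heat = T ^ F ^ T = False ✓
heat ^ power = T ^ F = True ✓
door ^ heat ^ power = F ^ T ^ F = True ✓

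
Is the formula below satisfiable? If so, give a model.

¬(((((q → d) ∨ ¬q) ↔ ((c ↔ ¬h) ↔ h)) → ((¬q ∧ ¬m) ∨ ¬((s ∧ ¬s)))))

Unsatisfiable — no assignment works.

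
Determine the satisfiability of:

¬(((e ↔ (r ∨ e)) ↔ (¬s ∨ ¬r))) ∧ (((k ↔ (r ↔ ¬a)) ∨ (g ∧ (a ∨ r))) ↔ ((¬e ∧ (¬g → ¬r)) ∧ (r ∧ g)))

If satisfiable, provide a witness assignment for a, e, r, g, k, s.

a=F, e=F, r=T, g=F, k=F, s=F

  ¬(((e ↔ (r ∨ e)) ↔ (¬s ∨ ¬r))) = True
    (e ↔ (r ∨ e)) ↔ (¬s ∨ ¬r) = False
      e ↔ (r ∨ e) = False
        r ∨ e = True
      ¬s ∨ ¬r = True
        ¬s = True
        ¬r = False
  ((k ↔ (r ↔ ¬a)) ∨ (g ∧ (a ∨ r))) ↔ ((¬e ∧ (¬g → ¬r)) ∧ (r ∧ g)) = True
    (k ↔ (r ↔ ¬a)) ∨ (g ∧ (a ∨ r)) = False
      k ↔ (r ↔ ¬a) = False
        r ↔ ¬a = True
          ¬a = True
      g ∧ (a ∨ r) = False
        a ∨ r = True
    (¬e ∧ (¬g → ¬r)) ∧ (r ∧ g) = False
      ¬e ∧ (¬g → ¬r) = False
        ¬e = True
        ¬g → ¬r = False
          ¬g = True
          ¬r = False
      r ∧ g = False
Both conjuncts True, so the formula holds.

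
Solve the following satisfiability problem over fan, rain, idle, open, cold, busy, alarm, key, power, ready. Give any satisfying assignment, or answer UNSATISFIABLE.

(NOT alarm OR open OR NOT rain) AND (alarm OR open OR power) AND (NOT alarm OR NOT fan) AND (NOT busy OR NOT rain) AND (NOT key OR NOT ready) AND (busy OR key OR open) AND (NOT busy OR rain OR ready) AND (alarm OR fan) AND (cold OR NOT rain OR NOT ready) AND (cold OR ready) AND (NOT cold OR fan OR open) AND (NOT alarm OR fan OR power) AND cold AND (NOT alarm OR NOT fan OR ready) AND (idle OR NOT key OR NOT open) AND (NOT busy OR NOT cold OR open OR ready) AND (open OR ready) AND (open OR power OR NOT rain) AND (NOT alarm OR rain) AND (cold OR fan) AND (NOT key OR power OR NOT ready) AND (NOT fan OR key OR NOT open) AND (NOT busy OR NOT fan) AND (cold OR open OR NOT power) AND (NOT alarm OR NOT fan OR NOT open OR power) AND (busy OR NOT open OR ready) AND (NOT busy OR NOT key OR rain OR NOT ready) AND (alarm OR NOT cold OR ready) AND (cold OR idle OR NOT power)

fan = False; rain = True; idle = True; open = True; cold = True; busy = False; alarm = True; key = False; power = True; ready = True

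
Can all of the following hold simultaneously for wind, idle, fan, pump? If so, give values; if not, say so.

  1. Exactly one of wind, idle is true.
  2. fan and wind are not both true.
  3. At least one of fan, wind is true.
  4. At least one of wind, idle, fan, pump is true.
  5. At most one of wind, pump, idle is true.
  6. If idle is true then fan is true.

wind: True, idle: False, fan: False, pump: False

  (1) {wind, idle}: 1 true — exactly one ✓
  (2) fan=F, wind=T — not both ✓
  (3) {fan, wind}: 1 true — at least one ✓
  (4) {wind, idle, fan, pump}: 1 true — at least one ✓
  (5) {wind, pump, idle}: 1 true — at most one ✓
  (6) idle=F ⇒ fan: vacuous ✓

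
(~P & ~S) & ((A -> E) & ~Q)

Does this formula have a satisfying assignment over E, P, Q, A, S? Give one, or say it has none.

E=T; P=F; Q=F; A=T; S=F

  ~P & ~S = True
    ~P = True
    ~S = True
  (A -> E) & ~Q = True
    A -> E = True
    ~Q = True
Both conjuncts True, so the formula holds.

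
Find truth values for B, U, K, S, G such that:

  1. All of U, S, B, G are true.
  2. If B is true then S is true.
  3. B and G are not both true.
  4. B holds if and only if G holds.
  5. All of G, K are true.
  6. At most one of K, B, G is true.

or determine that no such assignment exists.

Case B = True:
  (1) forces U = True.
  (1) forces S = True.
  (1) forces G = True.
  Constraint (3) is violated (B=T, G=T) — contradiction.
Case B = False:
  Constraint (1) is violated (B=F) — contradiction.
Both cases fail — unsatisfiable.

The formula is unsatisfiable.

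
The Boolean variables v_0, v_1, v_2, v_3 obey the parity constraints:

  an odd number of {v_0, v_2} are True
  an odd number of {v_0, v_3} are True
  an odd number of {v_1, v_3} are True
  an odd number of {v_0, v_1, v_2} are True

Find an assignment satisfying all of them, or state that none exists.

v_0=F, v_1=F, v_2=T, v_3=T

{v_0, v_2}: 1 true → odd ✓
{v_0, v_3}: 1 true → odd ✓
{v_1, v_3}: 1 true → odd ✓
{v_0, v_1, v_2}: 1 true → odd ✓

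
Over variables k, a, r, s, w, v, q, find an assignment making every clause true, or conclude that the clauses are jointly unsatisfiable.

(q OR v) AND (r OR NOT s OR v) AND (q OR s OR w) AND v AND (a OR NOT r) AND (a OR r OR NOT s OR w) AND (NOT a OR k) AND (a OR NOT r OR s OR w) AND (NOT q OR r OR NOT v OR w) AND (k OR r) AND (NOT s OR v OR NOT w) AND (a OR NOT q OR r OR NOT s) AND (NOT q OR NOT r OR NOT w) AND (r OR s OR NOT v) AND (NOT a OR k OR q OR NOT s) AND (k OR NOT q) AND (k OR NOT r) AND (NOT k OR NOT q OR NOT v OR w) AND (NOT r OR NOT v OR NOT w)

k = True, a = True, r = False, s = True, w = True, v = True, q = True

Unit clause (v) forces v = True.
Set k = True.
Set a = True.
Set r = False.
  then (r OR s OR NOT v) forces s = True.
Set w = True.
Set q = True.
All clauses satisfied.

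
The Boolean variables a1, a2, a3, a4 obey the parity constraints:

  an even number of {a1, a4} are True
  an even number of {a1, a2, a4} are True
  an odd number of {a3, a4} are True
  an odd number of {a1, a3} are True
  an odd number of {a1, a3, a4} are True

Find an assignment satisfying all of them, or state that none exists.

a1 = False, a2 = False, a3 = True, a4 = False

{a1, a4}: 0 true → even ✓
{a1, a2, a4}: 0 true → even ✓
{a3, a4}: 1 true → odd ✓
{a1, a3}: 1 true → odd ✓
{a1, a3, a4}: 1 true → odd ✓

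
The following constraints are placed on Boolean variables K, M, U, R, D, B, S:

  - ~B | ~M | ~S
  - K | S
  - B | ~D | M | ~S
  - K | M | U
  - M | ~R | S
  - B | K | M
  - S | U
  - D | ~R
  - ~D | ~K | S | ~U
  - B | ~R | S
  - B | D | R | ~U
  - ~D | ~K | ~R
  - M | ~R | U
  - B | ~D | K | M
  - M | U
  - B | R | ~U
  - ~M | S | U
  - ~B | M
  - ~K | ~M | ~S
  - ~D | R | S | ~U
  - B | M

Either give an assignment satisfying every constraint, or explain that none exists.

Set K = False.
  then (K | S) forces S = True.
Try M = False:
  (K | M | U) forces U = True.
  (B | K | M) forces B = True.
  clause (~B | M) is falsified — backtrack.
So M = True.
  then (~B | ~M | ~S) forces B = False.
Set U = False.
Set R = False.
Set D = True.
All clauses satisfied.

K: False, M: True, U: False, R: False, D: True, B: False, S: True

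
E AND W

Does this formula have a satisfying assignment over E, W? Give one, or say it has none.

E = True, W = True

Both conjuncts True, so the formula holds.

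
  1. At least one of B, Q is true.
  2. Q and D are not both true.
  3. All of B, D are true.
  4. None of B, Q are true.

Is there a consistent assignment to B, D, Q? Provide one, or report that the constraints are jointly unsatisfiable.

No satisfying assignment exists.

Case B = True:
  Constraint (4) is violated (B=T) — contradiction.
Case B = False:
  Constraint (3) is violated (B=F) — contradiction.
Both cases fail — unsatisfiable.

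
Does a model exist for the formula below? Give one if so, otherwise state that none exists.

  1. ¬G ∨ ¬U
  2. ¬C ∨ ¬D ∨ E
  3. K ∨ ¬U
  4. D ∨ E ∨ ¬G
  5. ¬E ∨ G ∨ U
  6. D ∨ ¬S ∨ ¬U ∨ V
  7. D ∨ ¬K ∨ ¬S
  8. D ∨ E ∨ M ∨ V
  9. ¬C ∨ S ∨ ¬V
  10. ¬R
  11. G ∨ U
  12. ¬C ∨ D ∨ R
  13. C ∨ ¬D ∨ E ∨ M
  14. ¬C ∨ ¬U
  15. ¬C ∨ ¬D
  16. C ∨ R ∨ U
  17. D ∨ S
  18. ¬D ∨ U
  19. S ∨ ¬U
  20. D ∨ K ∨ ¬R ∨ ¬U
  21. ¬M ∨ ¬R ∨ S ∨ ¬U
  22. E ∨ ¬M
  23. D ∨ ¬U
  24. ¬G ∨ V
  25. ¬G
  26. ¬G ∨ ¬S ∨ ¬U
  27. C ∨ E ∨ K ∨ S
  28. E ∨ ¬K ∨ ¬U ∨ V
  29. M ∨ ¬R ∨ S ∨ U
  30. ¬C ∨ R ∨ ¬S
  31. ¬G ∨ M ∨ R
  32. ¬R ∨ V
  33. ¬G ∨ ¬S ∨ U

G = False; C = False; U = True; S = True; R = False; V = False; K = True; M = False; E = True; D = True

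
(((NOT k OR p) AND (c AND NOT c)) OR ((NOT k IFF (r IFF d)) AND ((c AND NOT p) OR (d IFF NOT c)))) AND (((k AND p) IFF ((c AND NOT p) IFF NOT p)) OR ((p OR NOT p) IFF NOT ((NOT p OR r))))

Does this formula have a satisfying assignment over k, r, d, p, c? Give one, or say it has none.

k = True; r = True; d = False; p = True; c = True

  ((NOT k OR p) AND (c AND NOT c)) OR ((NOT k IFF (r IFF d)) AND ((c AND NOT p) OR (d IFF NOT c))) = True
    (NOT k OR p) AND (c AND NOT c) = False
      NOT k OR p = True
        NOT k = False
      c AND NOT c = False
        NOT c = False
    (NOT k IFF (r IFF d)) AND ((c AND NOT p) OR (d IFF NOT c)) = True
      NOT k IFF (r IFF d) = True
        NOT k = False
        r IFF d = False
      (c AND NOT p) OR (d IFF NOT c) = True
        c AND NOT p = False
          NOT p = False
        d IFF NOT c = True
          NOT c = False
  ((k AND p) IFF ((c AND NOT p) IFF NOT p)) OR ((p OR NOT p) IFF NOT ((NOT p OR r))) = True
    (k AND p) IFF ((c AND NOT p) IFF NOT p) = True
      k AND p = True
      (c AND NOT p) IFF NOT p = True
        c AND NOT p = False
          NOT p = False
        NOT p = False
    (p OR NOT p) IFF NOT ((NOT p OR r)) = False
      p OR NOT p = True
        NOT p = False
      NOT ((NOT p OR r)) = False
        NOT p OR r = True
          NOT p = False
Both conjuncts True, so the formula holds.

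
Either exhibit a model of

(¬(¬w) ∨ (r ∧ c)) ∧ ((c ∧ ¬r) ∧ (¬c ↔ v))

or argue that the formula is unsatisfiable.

c = True; w = True; v = False; r = False

  ¬(¬w) ∨ (r ∧ c) = True
    ¬(¬w) = True
      ¬w = False
    r ∧ c = False
  (c ∧ ¬r) ∧ (¬c ↔ v) = True
    c ∧ ¬r = True
      ¬r = True
    ¬c ↔ v = True
      ¬c = False
Both conjuncts True, so the formula holds.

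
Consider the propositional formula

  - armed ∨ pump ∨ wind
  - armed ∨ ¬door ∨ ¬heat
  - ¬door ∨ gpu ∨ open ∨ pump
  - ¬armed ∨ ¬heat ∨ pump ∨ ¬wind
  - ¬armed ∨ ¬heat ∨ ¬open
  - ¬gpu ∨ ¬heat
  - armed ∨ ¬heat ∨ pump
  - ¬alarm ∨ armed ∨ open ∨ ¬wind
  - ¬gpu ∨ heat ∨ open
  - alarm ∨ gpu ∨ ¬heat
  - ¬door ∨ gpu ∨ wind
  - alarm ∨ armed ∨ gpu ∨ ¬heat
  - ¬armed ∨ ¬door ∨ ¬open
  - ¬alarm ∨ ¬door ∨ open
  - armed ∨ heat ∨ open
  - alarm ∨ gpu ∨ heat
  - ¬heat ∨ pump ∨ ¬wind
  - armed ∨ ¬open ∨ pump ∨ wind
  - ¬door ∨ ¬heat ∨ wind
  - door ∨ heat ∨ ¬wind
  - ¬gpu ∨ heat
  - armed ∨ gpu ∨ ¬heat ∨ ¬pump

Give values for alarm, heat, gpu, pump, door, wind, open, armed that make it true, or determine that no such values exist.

alarm=T; heat=F; gpu=F; pump=F; door=T; wind=T; open=T; armed=F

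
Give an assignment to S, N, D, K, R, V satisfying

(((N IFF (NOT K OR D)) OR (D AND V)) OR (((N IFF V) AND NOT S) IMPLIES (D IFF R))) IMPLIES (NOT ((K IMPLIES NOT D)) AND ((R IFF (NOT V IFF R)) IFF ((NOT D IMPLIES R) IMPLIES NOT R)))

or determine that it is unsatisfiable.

S=F, N=T, D=T, K=T, R=T, V=T

  (((N IFF (NOT K OR D)) OR (D AND V)) OR (((N IFF V) AND NOT S) IMPLIES (D IFF R))) IMPLIES (NOT ((K IMPLIES NOT D)) AND ((R IFF (NOT V IFF R)) IFF ((NOT D IMPLIES R) IMPLIES NOT R))) = True
    ((N IFF (NOT K OR D)) OR (D AND V)) OR (((N IFF V) AND NOT S) IMPLIES (D IFF R)) = True
      (N IFF (NOT K OR D)) OR (D AND V) = True
        N IFF (NOT K OR D) = True
          NOT K OR D = True
            NOT K = False
        D AND V = True
      ((N IFF V) AND NOT S) IMPLIES (D IFF R) = True
        (N IFF V) AND NOT S = True
          N IFF V = True
          NOT S = True
        D IFF R = True
    NOT ((K IMPLIES NOT D)) AND ((R IFF (NOT V IFF R)) IFF ((NOT D IMPLIES R) IMPLIES NOT R)) = True
      NOT ((K IMPLIES NOT D)) = True
        K IMPLIES NOT D = False
          NOT D = False
      (R IFF (NOT V IFF R)) IFF ((NOT D IMPLIES R) IMPLIES NOT R) = True
        R IFF (NOT V IFF R) = False
          NOT V IFF R = False
            NOT V = False
        (NOT D IMPLIES R) IMPLIES NOT R = False
          NOT D IMPLIES R = True
            NOT D = False
          NOT R = False
The formula evaluates to True.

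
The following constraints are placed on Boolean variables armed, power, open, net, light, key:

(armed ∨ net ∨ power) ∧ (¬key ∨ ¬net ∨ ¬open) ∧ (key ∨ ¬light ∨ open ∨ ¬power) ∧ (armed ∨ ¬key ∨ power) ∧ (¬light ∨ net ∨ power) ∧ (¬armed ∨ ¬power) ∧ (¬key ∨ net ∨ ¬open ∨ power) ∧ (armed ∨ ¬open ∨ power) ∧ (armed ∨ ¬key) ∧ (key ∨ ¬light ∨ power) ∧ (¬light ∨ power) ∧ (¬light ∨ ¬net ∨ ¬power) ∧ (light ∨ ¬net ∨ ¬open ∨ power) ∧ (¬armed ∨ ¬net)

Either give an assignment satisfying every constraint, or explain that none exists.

armed: False; power: False; open: False; net: True; light: False; key: False

Set armed = False.
  then (armed ∨ ¬key) forces key = False.
Set power = False.
  then (armed ∨ net ∨ power) forces net = True.
  then (armed ∨ ¬open ∨ power) forces open = False.
  then (key ∨ ¬light ∨ power) forces light = False.
All clauses satisfied.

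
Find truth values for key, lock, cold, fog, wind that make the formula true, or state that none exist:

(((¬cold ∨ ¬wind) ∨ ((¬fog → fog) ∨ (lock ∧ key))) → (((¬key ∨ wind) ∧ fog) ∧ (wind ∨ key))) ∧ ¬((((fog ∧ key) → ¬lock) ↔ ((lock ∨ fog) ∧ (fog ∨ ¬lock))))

key=T, lock=T, cold=T, fog=T, wind=T

  ((¬cold ∨ ¬wind) ∨ ((¬fog → fog) ∨ (lock ∧ key))) → (((¬key ∨ wind) ∧ fog) ∧ (wind ∨ key)) = True
    (¬cold ∨ ¬wind) ∨ ((¬fog → fog) ∨ (lock ∧ key)) = True
      ¬cold ∨ ¬wind = False
        ¬cold = False
        ¬wind = False
      (¬fog → fog) ∨ (lock ∧ key) = True
        ¬fog → fog = True
          ¬fog = False
        lock ∧ key = True
    ((¬key ∨ wind) ∧ fog) ∧ (wind ∨ key) = True
      (¬key ∨ wind) ∧ fog = True
        ¬key ∨ wind = True
          ¬key = False
      wind ∨ key = True
  ¬((((fog ∧ key) → ¬lock) ↔ ((lock ∨ fog) ∧ (fog ∨ ¬lock)))) = True
    ((fog ∧ key) → ¬lock) ↔ ((lock ∨ fog) ∧ (fog ∨ ¬lock)) = False
      (fog ∧ key) → ¬lock = False
        fog ∧ key = True
        ¬lock = False
      (lock ∨ fog) ∧ (fog ∨ ¬lock) = True
        lock ∨ fog = True
        fog ∨ ¬lock = True
          ¬lock = False
Both conjuncts True, so the formula holds.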